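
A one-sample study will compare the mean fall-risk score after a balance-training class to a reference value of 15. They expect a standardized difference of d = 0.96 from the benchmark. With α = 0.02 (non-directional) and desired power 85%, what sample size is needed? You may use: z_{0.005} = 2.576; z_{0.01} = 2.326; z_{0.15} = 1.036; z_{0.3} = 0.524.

n = 13

For a one-sample test: n = ((z_{α/2} + z_β) / d)².
z_{α/2} + z_β = 2.326 + 1.036 = 3.362.
n = (3.362 / 0.96)² = 3.502² = 12.26.
Round up.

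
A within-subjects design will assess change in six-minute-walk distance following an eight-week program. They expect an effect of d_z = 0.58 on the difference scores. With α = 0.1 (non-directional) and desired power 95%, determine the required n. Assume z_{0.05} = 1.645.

n = 33 pairs

For a paired (one-sample on differences) test: n = ((z_{α/2} + z_β) / d)².
z_{α/2} + z_β = 1.645 + 1.645 = 3.290.
n = (3.290 / 0.58)² = 5.672² = 32.18.
Round up.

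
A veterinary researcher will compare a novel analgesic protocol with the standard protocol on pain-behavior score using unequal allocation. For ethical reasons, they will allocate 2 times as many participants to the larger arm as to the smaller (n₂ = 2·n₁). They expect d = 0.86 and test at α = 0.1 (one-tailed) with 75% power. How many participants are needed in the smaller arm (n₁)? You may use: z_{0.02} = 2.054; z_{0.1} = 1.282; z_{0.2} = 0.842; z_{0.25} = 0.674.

n₁ = 8

With allocation ratio k = n₂/n₁ = 2, Var(x̄₁−x̄₂) = σ²(1/n₁ + 1/(k·n₁)) = σ²·(k+1)/(k·n₁).
So n₁ = (1 + 1/k)·((z_{α} + z_β)/d)² = 1.500 × (1.956/0.86)².
n₁ = 1.500 × 5.17 = 7.8.
Round up: n₁ = 8, giving n₂ = 2 × 8 = 16.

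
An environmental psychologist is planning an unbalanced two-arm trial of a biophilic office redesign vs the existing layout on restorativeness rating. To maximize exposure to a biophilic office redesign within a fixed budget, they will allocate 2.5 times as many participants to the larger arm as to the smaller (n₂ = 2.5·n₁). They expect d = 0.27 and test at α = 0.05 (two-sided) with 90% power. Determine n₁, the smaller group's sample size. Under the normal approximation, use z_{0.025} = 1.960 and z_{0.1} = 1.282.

With allocation ratio k = n₂/n₁ = 2.5, Var(x̄₁−x̄₂) = σ²(1/n₁ + 1/(k·n₁)) = σ²·(k+1)/(k·n₁).
So n₁ = (1 + 1/k)·((z_{α/2} + z_β)/d)² = 1.400 × (3.242/0.27)².
n₁ = 1.400 × 144.18 = 201.8.
Round up: n₁ = 202, giving n₂ = 2.5 × 202 = 505.

n₁ = 202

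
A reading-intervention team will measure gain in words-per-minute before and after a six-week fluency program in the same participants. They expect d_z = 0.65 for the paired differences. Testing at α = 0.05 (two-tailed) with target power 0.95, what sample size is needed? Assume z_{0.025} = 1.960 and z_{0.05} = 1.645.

For a paired (one-sample on differences) test: n = ((z_{α/2} + z_β) / d)².
z_{α/2} + z_β = 1.960 + 1.645 = 3.605.
n = (3.605 / 0.65)² = 5.546² = 30.76.
Round up.

n = 31 pairs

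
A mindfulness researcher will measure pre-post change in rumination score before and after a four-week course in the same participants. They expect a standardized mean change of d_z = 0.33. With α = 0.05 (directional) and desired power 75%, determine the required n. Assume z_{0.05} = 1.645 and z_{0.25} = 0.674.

n = 50 pairs

For a paired (one-sample on differences) test: n = ((z_{α} + z_β) / d)².
z_{α} + z_β = 1.645 + 0.674 = 2.319.
n = (2.319 / 0.33)² = 7.027² = 49.38.
Round up.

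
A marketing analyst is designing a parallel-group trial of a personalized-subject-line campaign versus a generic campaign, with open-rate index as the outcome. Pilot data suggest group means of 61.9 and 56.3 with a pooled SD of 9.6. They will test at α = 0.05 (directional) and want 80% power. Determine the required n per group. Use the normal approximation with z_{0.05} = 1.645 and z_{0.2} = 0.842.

n = 37 per group

Cohen's d = |M₁ − M₂| / SD_pooled = |61.9 − 56.3| / 9.6 = 5.6 / 9.6 = 0.583.
For two independent groups with equal n: n = 2·((z_{α} + z_β) / d)².
z_{α} + z_β = 1.645 + 0.842 = 2.487.
n = 2 × (2.487 / 0.583)² = 2 × 4.266² = 2 × 18.20 = 36.4.
Round up to the next whole participant.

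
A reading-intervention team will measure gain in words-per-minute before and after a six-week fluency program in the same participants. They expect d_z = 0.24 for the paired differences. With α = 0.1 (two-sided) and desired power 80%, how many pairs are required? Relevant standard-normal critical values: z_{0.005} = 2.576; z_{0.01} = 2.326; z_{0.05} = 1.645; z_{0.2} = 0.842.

n = 108 pairs

For a paired (one-sample on differences) test: n = ((z_{α/2} + z_β) / d)².
z_{α/2} + z_β = 1.645 + 0.842 = 2.487.
n = (2.487 / 0.24)² = 10.363² = 107.38.
Round up.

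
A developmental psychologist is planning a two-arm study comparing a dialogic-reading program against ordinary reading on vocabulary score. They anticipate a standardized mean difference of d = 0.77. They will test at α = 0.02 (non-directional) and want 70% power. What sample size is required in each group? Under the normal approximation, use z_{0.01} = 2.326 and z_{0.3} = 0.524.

n = 28 per group

For two independent groups with equal n: n = 2·((z_{α/2} + z_β) / d)².
z_{α/2} + z_β = 2.326 + 0.524 = 2.850.
n = 2 × (2.850 / 0.77)² = 2 × 3.701² = 2 × 13.70 = 27.4.
Round up to the next whole participant.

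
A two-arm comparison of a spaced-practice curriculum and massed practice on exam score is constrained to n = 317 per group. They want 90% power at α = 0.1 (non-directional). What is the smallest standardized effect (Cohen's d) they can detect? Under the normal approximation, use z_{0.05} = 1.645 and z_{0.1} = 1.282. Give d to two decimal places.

For two independent groups of n = 317 each: d_min = (z_{α/2} + z_β)·√(2/n).
z-sum = 1.645 + 1.282 = 2.927.
d_min = 2.927 × √(2/317) = 2.927 × 0.0794 = 0.232.

d_min ≈ 0.23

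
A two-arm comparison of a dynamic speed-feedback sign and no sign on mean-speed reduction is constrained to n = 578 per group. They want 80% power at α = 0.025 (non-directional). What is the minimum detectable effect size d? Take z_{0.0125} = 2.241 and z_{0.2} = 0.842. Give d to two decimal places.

For two independent groups of n = 578 each: d_min = (z_{α/2} + z_β)·√(2/n).
z-sum = 2.241 + 0.842 = 3.083.
d_min = 3.083 × √(2/578) = 3.083 × 0.0588 = 0.181.

d_min ≈ 0.18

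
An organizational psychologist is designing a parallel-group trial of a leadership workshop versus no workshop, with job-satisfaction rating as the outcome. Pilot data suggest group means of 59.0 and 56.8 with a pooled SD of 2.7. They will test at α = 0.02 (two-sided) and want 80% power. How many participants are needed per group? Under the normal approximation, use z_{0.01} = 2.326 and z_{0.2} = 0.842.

Cohen's d = |M₁ − M₂| / SD_pooled = |59.0 − 56.8| / 2.7 = 2.2 / 2.7 = 0.815.
For two independent groups with equal n: n = 2·((z_{α/2} + z_β) / d)².
z_{α/2} + z_β = 2.326 + 0.842 = 3.168.
n = 2 × (3.168 / 0.815)² = 2 × 3.887² = 2 × 15.11 = 30.2.
Round up to the next whole participant.

n = 31 per group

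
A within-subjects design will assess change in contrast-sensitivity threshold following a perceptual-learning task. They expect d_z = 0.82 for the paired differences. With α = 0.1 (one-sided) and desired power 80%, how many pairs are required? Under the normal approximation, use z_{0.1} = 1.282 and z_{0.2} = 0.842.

For a paired (one-sample on differences) test: n = ((z_{α} + z_β) / d)².
z_{α} + z_β = 1.282 + 0.842 = 2.124.
n = (2.124 / 0.82)² = 2.590² = 6.71.
Round up.

n = 7 pairs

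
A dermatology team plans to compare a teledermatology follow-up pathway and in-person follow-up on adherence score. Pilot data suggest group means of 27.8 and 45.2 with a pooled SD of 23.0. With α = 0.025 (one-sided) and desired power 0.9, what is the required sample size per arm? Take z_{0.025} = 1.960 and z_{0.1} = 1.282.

n = 37 per group

Cohen's d = |M₁ − M₂| / SD_pooled = |27.8 − 45.2| / 23.0 = 17.4 / 23.0 = 0.757.
For two independent groups with equal n: n = 2·((z_{α} + z_β) / d)².
z_{α} + z_β = 1.960 + 1.282 = 3.242.
n = 2 × (3.242 / 0.757)² = 2 × 4.283² = 2 × 18.34 = 36.7.
Round up to the next whole participant.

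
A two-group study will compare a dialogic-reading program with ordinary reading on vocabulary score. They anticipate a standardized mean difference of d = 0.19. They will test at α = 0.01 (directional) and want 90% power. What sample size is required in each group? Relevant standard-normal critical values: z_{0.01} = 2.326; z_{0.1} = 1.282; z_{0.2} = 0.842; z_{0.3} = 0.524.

For two independent groups with equal n: n = 2·((z_{α} + z_β) / d)².
z_{α} + z_β = 2.326 + 1.282 = 3.608.
n = 2 × (3.608 / 0.19)² = 2 × 18.989² = 2 × 360.60 = 721.2.
Round up to the next whole participant.

n = 722 per group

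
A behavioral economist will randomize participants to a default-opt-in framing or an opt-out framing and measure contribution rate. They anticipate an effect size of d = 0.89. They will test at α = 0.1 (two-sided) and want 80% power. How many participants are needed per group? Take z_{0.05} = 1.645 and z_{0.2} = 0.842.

n = 16 per group

For two independent groups with equal n: n = 2·((z_{α/2} + z_β) / d)².
z_{α/2} + z_β = 1.645 + 0.842 = 2.487.
n = 2 × (2.487 / 0.89)² = 2 × 2.794² = 2 × 7.81 = 15.6.
Round up to the next whole participant.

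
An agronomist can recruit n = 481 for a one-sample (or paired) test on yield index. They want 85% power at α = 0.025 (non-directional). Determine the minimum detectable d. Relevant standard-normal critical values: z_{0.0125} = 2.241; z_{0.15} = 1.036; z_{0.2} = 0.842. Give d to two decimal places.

d_min ≈ 0.15

For a single sample (or paired design) of n = 481: d_min = (z_{α/2} + z_β)/√n.
z-sum = 2.241 + 1.036 = 3.277.
d_min = 3.277 / √481 = 3.277 / 21.932 = 0.149.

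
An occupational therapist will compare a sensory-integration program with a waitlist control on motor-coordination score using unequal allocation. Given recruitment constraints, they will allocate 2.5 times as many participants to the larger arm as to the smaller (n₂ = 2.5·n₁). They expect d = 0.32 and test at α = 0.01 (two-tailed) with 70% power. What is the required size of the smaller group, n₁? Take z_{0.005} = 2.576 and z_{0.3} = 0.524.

With allocation ratio k = n₂/n₁ = 2.5, Var(x̄₁−x̄₂) = σ²(1/n₁ + 1/(k·n₁)) = σ²·(k+1)/(k·n₁).
So n₁ = (1 + 1/k)·((z_{α/2} + z_β)/d)² = 1.400 × (3.100/0.32)².
n₁ = 1.400 × 93.85 = 131.4.
Round up: n₁ = 132, giving n₂ = 2.5 × 132 = 330.

n₁ = 132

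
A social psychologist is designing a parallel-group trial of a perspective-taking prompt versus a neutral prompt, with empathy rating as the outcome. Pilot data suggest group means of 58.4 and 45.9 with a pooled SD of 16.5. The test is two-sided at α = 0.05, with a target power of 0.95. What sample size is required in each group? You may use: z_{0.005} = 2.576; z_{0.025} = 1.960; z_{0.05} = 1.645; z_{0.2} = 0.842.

Cohen's d = |M₁ − M₂| / SD_pooled = |58.4 − 45.9| / 16.5 = 12.5 / 16.5 = 0.758.
For two independent groups with equal n: n = 2·((z_{α/2} + z_β) / d)².
z_{α/2} + z_β = 1.960 + 1.645 = 3.605.
n = 2 × (3.605 / 0.758)² = 2 × 4.756² = 2 × 22.62 = 45.2.
Round up to the next whole participant.

n = 46 per group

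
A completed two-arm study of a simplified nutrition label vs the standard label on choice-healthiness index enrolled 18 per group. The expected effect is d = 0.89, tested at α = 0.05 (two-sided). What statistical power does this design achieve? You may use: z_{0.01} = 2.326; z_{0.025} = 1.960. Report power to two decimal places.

power ≈ 0.76

For two equal groups, power = Φ(d·√(n/2) − z_{α/2}).
d·√(n/2) = 0.89 × √(18/2) = 0.89 × 3.000 = 2.670.
z_β = 2.670 − 1.960 = 0.710.
Power = Φ(0.710) = 0.761.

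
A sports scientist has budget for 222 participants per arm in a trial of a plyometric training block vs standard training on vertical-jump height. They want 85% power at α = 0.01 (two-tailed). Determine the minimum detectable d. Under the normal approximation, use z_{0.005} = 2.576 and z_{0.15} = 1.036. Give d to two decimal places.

d_min ≈ 0.34

For two independent groups of n = 222 each: d_min = (z_{α/2} + z_β)·√(2/n).
z-sum = 2.576 + 1.036 = 3.612.
d_min = 3.612 × √(2/222) = 3.612 × 0.0949 = 0.343.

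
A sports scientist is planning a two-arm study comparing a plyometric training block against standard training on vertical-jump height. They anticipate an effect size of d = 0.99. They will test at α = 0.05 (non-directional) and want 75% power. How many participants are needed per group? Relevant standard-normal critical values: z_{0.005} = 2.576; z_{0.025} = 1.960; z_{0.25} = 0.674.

For two independent groups with equal n: n = 2·((z_{α/2} + z_β) / d)².
z_{α/2} + z_β = 1.960 + 0.674 = 2.634.
n = 2 × (2.634 / 0.99)² = 2 × 2.661² = 2 × 7.08 = 14.2.
Round up to the next whole participant.

n = 15 per group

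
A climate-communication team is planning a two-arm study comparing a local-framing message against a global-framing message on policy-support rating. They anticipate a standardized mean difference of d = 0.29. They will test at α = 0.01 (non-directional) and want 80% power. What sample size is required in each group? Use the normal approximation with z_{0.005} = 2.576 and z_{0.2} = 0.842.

For two independent groups with equal n: n = 2·((z_{α/2} + z_β) / d)².
z_{α/2} + z_β = 2.576 + 0.842 = 3.418.
n = 2 × (3.418 / 0.29)² = 2 × 11.786² = 2 × 138.91 = 277.8.
Round up to the next whole participant.

n = 278 per group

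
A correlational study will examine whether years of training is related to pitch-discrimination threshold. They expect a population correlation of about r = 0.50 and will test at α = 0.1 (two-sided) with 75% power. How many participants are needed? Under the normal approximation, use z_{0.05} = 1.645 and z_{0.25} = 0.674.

Fisher's z: C = ½·ln((1+r)/(1−r)) = ½·ln(3.0000) = 0.5493.
n = ((z_{α/2} + z_β)/C)² + 3.
(1.645 + 0.674) / 0.5493 = 2.319 / 0.5493 = 4.222.
n = 4.222² + 3 = 17.82 + 3 = 20.8.
Round up.

n = 21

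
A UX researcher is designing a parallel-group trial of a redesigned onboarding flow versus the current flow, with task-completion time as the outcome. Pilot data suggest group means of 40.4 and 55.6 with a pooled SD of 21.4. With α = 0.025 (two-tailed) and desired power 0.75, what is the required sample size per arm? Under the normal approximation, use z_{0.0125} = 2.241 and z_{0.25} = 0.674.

n = 34 per group

Cohen's d = |M₁ − M₂| / SD_pooled = |40.4 − 55.6| / 21.4 = 15.2 / 21.4 = 0.710.
For two independent groups with equal n: n = 2·((z_{α/2} + z_β) / d)².
z_{α/2} + z_β = 2.241 + 0.674 = 2.915.
n = 2 × (2.915 / 0.710)² = 2 × 4.106² = 2 × 16.86 = 33.7.
Round up to the next whole participant.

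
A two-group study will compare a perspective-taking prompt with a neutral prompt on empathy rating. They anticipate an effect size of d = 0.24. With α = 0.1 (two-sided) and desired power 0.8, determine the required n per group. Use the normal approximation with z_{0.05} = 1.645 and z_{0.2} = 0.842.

n = 215 per group

For two independent groups with equal n: n = 2·((z_{α/2} + z_β) / d)².
z_{α/2} + z_β = 1.645 + 0.842 = 2.487.
n = 2 × (2.487 / 0.24)² = 2 × 10.363² = 2 × 107.38 = 214.8.
Round up to the next whole participant.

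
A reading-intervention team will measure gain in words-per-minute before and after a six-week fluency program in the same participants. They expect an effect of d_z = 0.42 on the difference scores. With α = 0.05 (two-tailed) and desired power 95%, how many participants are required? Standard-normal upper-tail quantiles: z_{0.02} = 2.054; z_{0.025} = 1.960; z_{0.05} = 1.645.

For a paired (one-sample on differences) test: n = ((z_{α/2} + z_β) / d)².
z_{α/2} + z_β = 1.960 + 1.645 = 3.605.
n = (3.605 / 0.42)² = 8.583² = 73.67.
Round up.

n = 74 pairs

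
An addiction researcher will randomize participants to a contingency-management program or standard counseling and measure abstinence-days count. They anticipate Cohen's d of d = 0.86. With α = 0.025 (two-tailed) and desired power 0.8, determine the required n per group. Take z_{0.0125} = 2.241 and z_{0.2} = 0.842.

n = 26 per group

For two independent groups with equal n: n = 2·((z_{α/2} + z_β) / d)².
z_{α/2} + z_β = 2.241 + 0.842 = 3.083.
n = 2 × (3.083 / 0.86)² = 2 × 3.585² = 2 × 12.85 = 25.7.
Round up to the next whole participant.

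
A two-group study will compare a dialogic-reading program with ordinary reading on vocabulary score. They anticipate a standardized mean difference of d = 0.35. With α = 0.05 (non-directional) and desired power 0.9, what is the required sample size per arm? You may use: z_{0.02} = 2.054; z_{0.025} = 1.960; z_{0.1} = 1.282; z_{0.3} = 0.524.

n = 172 per group

For two independent groups with equal n: n = 2·((z_{α/2} + z_β) / d)².
z_{α/2} + z_β = 1.960 + 1.282 = 3.242.
n = 2 × (3.242 / 0.35)² = 2 × 9.263² = 2 × 85.80 = 171.6.
Round up to the next whole participant.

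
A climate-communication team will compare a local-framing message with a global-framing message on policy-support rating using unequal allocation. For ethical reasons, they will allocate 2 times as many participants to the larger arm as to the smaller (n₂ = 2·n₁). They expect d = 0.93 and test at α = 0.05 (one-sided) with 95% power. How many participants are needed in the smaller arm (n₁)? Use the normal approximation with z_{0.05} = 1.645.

With allocation ratio k = n₂/n₁ = 2, Var(x̄₁−x̄₂) = σ²(1/n₁ + 1/(k·n₁)) = σ²·(k+1)/(k·n₁).
So n₁ = (1 + 1/k)·((z_{α} + z_β)/d)² = 1.500 × (3.290/0.93)².
n₁ = 1.500 × 12.51 = 18.8.
Round up: n₁ = 19, giving n₂ = 2 × 19 = 38.

n₁ = 19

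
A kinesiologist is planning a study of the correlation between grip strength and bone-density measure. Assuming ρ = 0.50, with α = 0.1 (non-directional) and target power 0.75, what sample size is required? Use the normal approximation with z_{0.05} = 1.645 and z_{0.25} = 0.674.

Fisher's z: C = ½·ln((1+r)/(1−r)) = ½·ln(3.0000) = 0.5493.
n = ((z_{α/2} + z_β)/C)² + 3.
(1.645 + 0.674) / 0.5493 = 2.319 / 0.5493 = 4.222.
n = 4.222² + 3 = 17.82 + 3 = 20.8.
Round up.

n = 21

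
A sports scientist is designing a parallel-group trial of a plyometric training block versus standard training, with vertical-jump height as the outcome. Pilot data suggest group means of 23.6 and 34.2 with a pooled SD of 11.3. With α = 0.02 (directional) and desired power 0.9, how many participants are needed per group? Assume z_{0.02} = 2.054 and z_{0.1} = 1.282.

Cohen's d = |M₁ − M₂| / SD_pooled = |23.6 − 34.2| / 11.3 = 10.6 / 11.3 = 0.938.
For two independent groups with equal n: n = 2·((z_{α} + z_β) / d)².
z_{α} + z_β = 2.054 + 1.282 = 3.336.
n = 2 × (3.336 / 0.938)² = 2 × 3.557² = 2 × 12.65 = 25.3.
Round up to the next whole participant.

n = 26 per group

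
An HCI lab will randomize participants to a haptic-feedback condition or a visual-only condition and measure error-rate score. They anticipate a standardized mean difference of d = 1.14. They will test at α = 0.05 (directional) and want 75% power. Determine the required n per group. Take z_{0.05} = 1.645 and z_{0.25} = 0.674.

For two independent groups with equal n: n = 2·((z_{α} + z_β) / d)².
z_{α} + z_β = 1.645 + 0.674 = 2.319.
n = 2 × (2.319 / 1.14)² = 2 × 2.034² = 2 × 4.14 = 8.3.
Round up to the next whole participant.

n = 9 per group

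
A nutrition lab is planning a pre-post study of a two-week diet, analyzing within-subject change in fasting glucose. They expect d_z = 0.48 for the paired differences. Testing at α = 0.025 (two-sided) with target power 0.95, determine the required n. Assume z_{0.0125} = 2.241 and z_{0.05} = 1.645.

For a paired (one-sample on differences) test: n = ((z_{α/2} + z_β) / d)².
z_{α/2} + z_β = 2.241 + 1.645 = 3.886.
n = (3.886 / 0.48)² = 8.096² = 65.54.
Round up.

n = 66 pairs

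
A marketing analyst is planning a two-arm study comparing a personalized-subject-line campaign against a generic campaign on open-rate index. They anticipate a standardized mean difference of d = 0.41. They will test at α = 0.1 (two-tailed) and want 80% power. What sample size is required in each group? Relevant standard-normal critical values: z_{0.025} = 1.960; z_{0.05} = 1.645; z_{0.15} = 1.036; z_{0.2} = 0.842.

n = 74 per group

For two independent groups with equal n: n = 2·((z_{α/2} + z_β) / d)².
z_{α/2} + z_β = 1.645 + 0.842 = 2.487.
n = 2 × (2.487 / 0.41)² = 2 × 6.066² = 2 × 36.79 = 73.6.
Round up to the next whole participant.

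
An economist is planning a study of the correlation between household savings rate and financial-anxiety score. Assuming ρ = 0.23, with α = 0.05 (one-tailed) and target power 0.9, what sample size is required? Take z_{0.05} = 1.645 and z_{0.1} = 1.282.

n = 160

Fisher's z: C = ½·ln((1+r)/(1−r)) = ½·ln(1.5974) = 0.2342.
n = ((z_{α} + z_β)/C)² + 3.
(1.645 + 1.282) / 0.2342 = 2.927 / 0.2342 = 12.498.
n = 12.498² + 3 = 156.20 + 3 = 159.2.
Round up.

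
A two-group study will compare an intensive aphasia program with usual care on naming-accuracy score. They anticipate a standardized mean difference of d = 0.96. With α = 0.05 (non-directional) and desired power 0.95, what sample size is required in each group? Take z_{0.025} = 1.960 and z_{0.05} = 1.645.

For two independent groups with equal n: n = 2·((z_{α/2} + z_β) / d)².
z_{α/2} + z_β = 1.960 + 1.645 = 3.605.
n = 2 × (3.605 / 0.96)² = 2 × 3.755² = 2 × 14.10 = 28.2.
Round up to the next whole participant.

n = 29 per group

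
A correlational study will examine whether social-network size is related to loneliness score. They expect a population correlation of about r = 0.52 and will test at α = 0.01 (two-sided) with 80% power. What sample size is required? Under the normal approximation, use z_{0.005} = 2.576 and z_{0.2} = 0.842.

Fisher's z: C = ½·ln((1+r)/(1−r)) = ½·ln(3.1667) = 0.5763.
n = ((z_{α/2} + z_β)/C)² + 3.
(2.576 + 0.842) / 0.5763 = 3.418 / 0.5763 = 5.931.
n = 5.931² + 3 = 35.18 + 3 = 38.2.
Round up.

n = 39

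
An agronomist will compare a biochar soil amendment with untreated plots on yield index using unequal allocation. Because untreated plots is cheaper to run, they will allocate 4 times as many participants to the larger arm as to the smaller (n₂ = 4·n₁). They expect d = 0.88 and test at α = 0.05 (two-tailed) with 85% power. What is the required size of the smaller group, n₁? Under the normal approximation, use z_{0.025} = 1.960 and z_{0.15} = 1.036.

n₁ = 15

With allocation ratio k = n₂/n₁ = 4, Var(x̄₁−x̄₂) = σ²(1/n₁ + 1/(k·n₁)) = σ²·(k+1)/(k·n₁).
So n₁ = (1 + 1/k)·((z_{α/2} + z_β)/d)² = 1.250 × (2.996/0.88)².
n₁ = 1.250 × 11.59 = 14.5.
Round up: n₁ = 15, giving n₂ = 4 × 15 = 60.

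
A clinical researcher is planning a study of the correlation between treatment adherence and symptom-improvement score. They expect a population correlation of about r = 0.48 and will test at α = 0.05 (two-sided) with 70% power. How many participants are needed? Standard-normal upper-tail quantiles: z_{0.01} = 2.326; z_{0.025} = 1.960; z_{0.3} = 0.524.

n = 26

Fisher's z: C = ½·ln((1+r)/(1−r)) = ½·ln(2.8462) = 0.5230.
n = ((z_{α/2} + z_β)/C)² + 3.
(1.960 + 0.524) / 0.5230 = 2.484 / 0.5230 = 4.750.
n = 4.750² + 3 = 22.56 + 3 = 25.6.
Round up.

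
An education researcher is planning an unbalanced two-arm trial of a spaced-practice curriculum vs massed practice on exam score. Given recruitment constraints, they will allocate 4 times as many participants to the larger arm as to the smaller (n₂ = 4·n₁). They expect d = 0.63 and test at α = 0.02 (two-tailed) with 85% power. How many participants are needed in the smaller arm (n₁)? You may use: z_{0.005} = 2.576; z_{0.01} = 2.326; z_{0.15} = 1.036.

With allocation ratio k = n₂/n₁ = 4, Var(x̄₁−x̄₂) = σ²(1/n₁ + 1/(k·n₁)) = σ²·(k+1)/(k·n₁).
So n₁ = (1 + 1/k)·((z_{α/2} + z_β)/d)² = 1.250 × (3.362/0.63)².
n₁ = 1.250 × 28.48 = 35.6.
Round up: n₁ = 36, giving n₂ = 4 × 36 = 144.

n₁ = 36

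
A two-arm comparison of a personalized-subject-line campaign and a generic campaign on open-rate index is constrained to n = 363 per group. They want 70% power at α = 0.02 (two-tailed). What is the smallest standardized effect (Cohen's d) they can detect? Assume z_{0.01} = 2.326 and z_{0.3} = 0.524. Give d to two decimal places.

d_min ≈ 0.21

For two independent groups of n = 363 each: d_min = (z_{α/2} + z_β)·√(2/n).
z-sum = 2.326 + 0.524 = 2.850.
d_min = 2.850 × √(2/363) = 2.850 × 0.0742 = 0.212.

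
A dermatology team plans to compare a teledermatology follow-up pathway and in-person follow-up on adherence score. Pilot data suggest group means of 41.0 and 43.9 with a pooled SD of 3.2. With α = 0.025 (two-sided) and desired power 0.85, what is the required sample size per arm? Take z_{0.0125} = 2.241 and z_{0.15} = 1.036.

n = 27 per group

Cohen's d = |M₁ − M₂| / SD_pooled = |41.0 − 43.9| / 3.2 = 2.9 / 3.2 = 0.906.
For two independent groups with equal n: n = 2·((z_{α/2} + z_β) / d)².
z_{α/2} + z_β = 2.241 + 1.036 = 3.277.
n = 2 × (3.277 / 0.906)² = 2 × 3.617² = 2 × 13.08 = 26.2.
Round up to the next whole participant.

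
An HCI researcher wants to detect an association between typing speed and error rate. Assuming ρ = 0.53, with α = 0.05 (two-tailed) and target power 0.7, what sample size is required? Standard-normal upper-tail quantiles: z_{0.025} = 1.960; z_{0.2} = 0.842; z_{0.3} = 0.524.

n = 21

Fisher's z: C = ½·ln((1+r)/(1−r)) = ½·ln(3.2553) = 0.5901.
n = ((z_{α/2} + z_β)/C)² + 3.
(1.960 + 0.524) / 0.5901 = 2.484 / 0.5901 = 4.209.
n = 4.209² + 3 = 17.72 + 3 = 20.7.
Round up.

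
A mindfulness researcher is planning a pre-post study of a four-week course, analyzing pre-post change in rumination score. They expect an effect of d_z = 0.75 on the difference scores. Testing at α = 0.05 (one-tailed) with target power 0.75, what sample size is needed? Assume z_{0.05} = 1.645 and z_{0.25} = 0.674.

For a paired (one-sample on differences) test: n = ((z_{α} + z_β) / d)².
z_{α} + z_β = 1.645 + 0.674 = 2.319.
n = (2.319 / 0.75)² = 3.092² = 9.56.
Round up.

n = 10 pairs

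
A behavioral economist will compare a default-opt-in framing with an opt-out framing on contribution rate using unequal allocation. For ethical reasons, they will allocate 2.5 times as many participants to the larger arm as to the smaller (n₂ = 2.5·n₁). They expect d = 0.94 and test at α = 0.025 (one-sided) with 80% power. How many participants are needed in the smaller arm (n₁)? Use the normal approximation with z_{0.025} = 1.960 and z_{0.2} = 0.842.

With allocation ratio k = n₂/n₁ = 2.5, Var(x̄₁−x̄₂) = σ²(1/n₁ + 1/(k·n₁)) = σ²·(k+1)/(k·n₁).
So n₁ = (1 + 1/k)·((z_{α} + z_β)/d)² = 1.400 × (2.802/0.94)².
n₁ = 1.400 × 8.89 = 12.4.
Round up: n₁ = 13, giving n₂ = ⌈2.5 × 13⌉ = ⌈32.5⌉ = 33.

n₁ = 13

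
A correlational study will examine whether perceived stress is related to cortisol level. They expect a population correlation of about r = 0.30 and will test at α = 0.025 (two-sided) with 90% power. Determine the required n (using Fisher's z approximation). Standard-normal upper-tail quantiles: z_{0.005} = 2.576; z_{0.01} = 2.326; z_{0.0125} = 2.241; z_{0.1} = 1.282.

Fisher's z: C = ½·ln((1+r)/(1−r)) = ½·ln(1.8571) = 0.3095.
n = ((z_{α/2} + z_β)/C)² + 3.
(2.241 + 1.282) / 0.3095 = 3.523 / 0.3095 = 11.383.
n = 11.383² + 3 = 129.57 + 3 = 132.6.
Round up.

n = 133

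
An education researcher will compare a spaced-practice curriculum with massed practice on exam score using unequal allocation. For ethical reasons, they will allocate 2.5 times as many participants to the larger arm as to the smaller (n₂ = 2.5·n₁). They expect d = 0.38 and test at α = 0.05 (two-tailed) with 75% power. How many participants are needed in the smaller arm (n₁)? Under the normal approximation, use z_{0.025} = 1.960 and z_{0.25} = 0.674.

With allocation ratio k = n₂/n₁ = 2.5, Var(x̄₁−x̄₂) = σ²(1/n₁ + 1/(k·n₁)) = σ²·(k+1)/(k·n₁).
So n₁ = (1 + 1/k)·((z_{α/2} + z_β)/d)² = 1.400 × (2.634/0.38)².
n₁ = 1.400 × 48.05 = 67.3.
Round up: n₁ = 68, giving n₂ = 2.5 × 68 = 170.

n₁ = 68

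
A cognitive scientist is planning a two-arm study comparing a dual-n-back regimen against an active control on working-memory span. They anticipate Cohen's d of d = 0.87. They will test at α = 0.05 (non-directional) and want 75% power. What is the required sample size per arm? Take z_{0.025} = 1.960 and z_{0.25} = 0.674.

For two independent groups with equal n: n = 2·((z_{α/2} + z_β) / d)².
z_{α/2} + z_β = 1.960 + 0.674 = 2.634.
n = 2 × (2.634 / 0.87)² = 2 × 3.028² = 2 × 9.17 = 18.3.
Round up to the next whole participant.

n = 19 per group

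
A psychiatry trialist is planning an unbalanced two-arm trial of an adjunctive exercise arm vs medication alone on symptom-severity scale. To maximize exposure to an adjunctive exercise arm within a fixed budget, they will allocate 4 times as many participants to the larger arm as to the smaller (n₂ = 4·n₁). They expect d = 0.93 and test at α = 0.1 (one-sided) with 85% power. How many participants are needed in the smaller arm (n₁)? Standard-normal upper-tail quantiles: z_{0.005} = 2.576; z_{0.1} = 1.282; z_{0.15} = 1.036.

n₁ = 8

With allocation ratio k = n₂/n₁ = 4, Var(x̄₁−x̄₂) = σ²(1/n₁ + 1/(k·n₁)) = σ²·(k+1)/(k·n₁).
So n₁ = (1 + 1/k)·((z_{α} + z_β)/d)² = 1.250 × (2.318/0.93)².
n₁ = 1.250 × 6.21 = 7.8.
Round up: n₁ = 8, giving n₂ = 4 × 8 = 32.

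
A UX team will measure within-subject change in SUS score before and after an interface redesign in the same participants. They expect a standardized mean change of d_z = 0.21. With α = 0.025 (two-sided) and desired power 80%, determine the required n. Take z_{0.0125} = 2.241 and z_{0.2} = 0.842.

n = 216 pairs

For a paired (one-sample on differences) test: n = ((z_{α/2} + z_β) / d)².
z_{α/2} + z_β = 2.241 + 0.842 = 3.083.
n = (3.083 / 0.21)² = 14.681² = 215.53.
Round up.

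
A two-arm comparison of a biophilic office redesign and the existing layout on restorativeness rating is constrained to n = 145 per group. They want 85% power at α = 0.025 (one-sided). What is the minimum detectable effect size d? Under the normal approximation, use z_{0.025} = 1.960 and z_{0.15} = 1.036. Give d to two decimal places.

d_min ≈ 0.35

For two independent groups of n = 145 each: d_min = (z_{α} + z_β)·√(2/n).
z-sum = 1.960 + 1.036 = 2.996.
d_min = 2.996 × √(2/145) = 2.996 × 0.1174 = 0.352.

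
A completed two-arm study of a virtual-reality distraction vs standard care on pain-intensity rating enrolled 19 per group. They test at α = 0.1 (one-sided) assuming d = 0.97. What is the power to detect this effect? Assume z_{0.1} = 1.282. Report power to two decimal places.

power ≈ 0.96

For two equal groups, power = Φ(d·√(n/2) − z_{α}).
d·√(n/2) = 0.97 × √(19/2) = 0.97 × 3.082 = 2.990.
z_β = 2.990 − 1.282 = 1.708.
Power = Φ(1.708) = 0.956.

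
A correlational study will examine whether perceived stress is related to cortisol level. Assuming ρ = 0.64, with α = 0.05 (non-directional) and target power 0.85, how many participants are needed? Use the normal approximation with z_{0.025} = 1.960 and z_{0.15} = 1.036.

Fisher's z: C = ½·ln((1+r)/(1−r)) = ½·ln(4.5556) = 0.7582.
n = ((z_{α/2} + z_β)/C)² + 3.
(1.960 + 1.036) / 0.7582 = 2.996 / 0.7582 = 3.951.
n = 3.951² + 3 = 15.61 + 3 = 18.6.
Round up.

n = 19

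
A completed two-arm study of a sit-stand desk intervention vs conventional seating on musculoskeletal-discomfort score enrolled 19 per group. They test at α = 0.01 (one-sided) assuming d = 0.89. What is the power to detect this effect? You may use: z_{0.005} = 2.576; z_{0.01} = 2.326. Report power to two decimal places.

power ≈ 0.66

For two equal groups, power = Φ(d·√(n/2) − z_{α}).
d·√(n/2) = 0.89 × √(19/2) = 0.89 × 3.082 = 2.743.
z_β = 2.743 − 2.326 = 0.417.
Power = Φ(0.417) = 0.662.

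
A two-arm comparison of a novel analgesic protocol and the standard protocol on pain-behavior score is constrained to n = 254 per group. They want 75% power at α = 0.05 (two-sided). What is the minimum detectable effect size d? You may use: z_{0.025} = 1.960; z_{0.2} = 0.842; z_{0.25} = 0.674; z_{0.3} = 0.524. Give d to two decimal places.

d_min ≈ 0.23

For two independent groups of n = 254 each: d_min = (z_{α/2} + z_β)·√(2/n).
z-sum = 1.960 + 0.674 = 2.634.
d_min = 2.634 × √(2/254) = 2.634 × 0.0887 = 0.234.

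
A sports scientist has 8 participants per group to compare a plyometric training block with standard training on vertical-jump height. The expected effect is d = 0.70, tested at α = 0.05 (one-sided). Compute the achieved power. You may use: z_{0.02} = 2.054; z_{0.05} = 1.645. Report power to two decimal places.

For two equal groups, power = Φ(d·√(n/2) − z_{α}).
d·√(n/2) = 0.70 × √(8/2) = 0.70 × 2.000 = 1.400.
z_β = 1.400 − 1.645 = -0.245.
Power = Φ(-0.245) = 0.403.

power ≈ 0.40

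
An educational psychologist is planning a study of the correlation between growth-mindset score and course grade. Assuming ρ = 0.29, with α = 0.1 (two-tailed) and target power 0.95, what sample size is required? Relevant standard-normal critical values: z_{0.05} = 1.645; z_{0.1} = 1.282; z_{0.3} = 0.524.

Fisher's z: C = ½·ln((1+r)/(1−r)) = ½·ln(1.8169) = 0.2986.
n = ((z_{α/2} + z_β)/C)² + 3.
(1.645 + 1.645) / 0.2986 = 3.290 / 0.2986 = 11.018.
n = 11.018² + 3 = 121.40 + 3 = 124.4.
Round up.

n = 125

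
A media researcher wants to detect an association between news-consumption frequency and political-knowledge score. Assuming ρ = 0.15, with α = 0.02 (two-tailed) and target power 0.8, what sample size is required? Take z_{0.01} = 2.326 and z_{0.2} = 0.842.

n = 443

Fisher's z: C = ½·ln((1+r)/(1−r)) = ½·ln(1.3529) = 0.1511.
n = ((z_{α/2} + z_β)/C)² + 3.
(2.326 + 0.842) / 0.1511 = 3.168 / 0.1511 = 20.966.
n = 20.966² + 3 = 439.58 + 3 = 442.6.
Round up.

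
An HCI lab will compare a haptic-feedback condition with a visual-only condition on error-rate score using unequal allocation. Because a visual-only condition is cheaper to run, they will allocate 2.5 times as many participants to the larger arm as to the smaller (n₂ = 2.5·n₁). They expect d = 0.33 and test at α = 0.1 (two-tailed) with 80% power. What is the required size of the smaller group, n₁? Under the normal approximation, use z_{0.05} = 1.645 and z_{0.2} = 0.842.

With allocation ratio k = n₂/n₁ = 2.5, Var(x̄₁−x̄₂) = σ²(1/n₁ + 1/(k·n₁)) = σ²·(k+1)/(k·n₁).
So n₁ = (1 + 1/k)·((z_{α/2} + z_β)/d)² = 1.400 × (2.487/0.33)².
n₁ = 1.400 × 56.80 = 79.5.
Round up: n₁ = 80, giving n₂ = 2.5 × 80 = 200.

n₁ = 80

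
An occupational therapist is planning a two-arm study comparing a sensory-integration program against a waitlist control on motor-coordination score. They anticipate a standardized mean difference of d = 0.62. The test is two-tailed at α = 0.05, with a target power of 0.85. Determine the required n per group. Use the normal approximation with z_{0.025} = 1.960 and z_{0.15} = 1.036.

n = 47 per group

For two independent groups with equal n: n = 2·((z_{α/2} + z_β) / d)².
z_{α/2} + z_β = 1.960 + 1.036 = 2.996.
n = 2 × (2.996 / 0.62)² = 2 × 4.832² = 2 × 23.35 = 46.7.
Round up to the next whole participant.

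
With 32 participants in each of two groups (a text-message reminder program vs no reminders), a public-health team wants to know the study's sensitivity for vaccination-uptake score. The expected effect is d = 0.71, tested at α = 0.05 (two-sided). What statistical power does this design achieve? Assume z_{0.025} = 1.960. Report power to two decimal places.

For two equal groups, power = Φ(d·√(n/2) − z_{α/2}).
d·√(n/2) = 0.71 × √(32/2) = 0.71 × 4.000 = 2.840.
z_β = 2.840 − 1.960 = 0.880.
Power = Φ(0.880) = 0.811.

power ≈ 0.81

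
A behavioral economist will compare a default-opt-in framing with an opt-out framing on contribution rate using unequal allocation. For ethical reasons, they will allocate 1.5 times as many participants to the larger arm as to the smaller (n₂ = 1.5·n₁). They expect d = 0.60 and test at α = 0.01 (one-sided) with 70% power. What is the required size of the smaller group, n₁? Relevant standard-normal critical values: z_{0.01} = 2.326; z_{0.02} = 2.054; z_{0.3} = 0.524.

n₁ = 38

With allocation ratio k = n₂/n₁ = 1.5, Var(x̄₁−x̄₂) = σ²(1/n₁ + 1/(k·n₁)) = σ²·(k+1)/(k·n₁).
So n₁ = (1 + 1/k)·((z_{α} + z_β)/d)² = 1.667 × (2.850/0.60)².
n₁ = 1.667 × 22.56 = 37.6.
Round up: n₁ = 38, giving n₂ = 1.5 × 38 = 57.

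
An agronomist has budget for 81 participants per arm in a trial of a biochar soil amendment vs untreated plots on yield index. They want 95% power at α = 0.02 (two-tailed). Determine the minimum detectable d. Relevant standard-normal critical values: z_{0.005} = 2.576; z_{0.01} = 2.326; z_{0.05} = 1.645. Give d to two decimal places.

d_min ≈ 0.62

For two independent groups of n = 81 each: d_min = (z_{α/2} + z_β)·√(2/n).
z-sum = 2.326 + 1.645 = 3.971.
d_min = 3.971 × √(2/81) = 3.971 × 0.1571 = 0.624.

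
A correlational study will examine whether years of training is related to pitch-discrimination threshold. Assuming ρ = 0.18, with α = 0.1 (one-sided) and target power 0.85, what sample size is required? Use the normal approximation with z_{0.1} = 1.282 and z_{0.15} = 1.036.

Fisher's z: C = ½·ln((1+r)/(1−r)) = ½·ln(1.4390) = 0.1820.
n = ((z_{α} + z_β)/C)² + 3.
(1.282 + 1.036) / 0.1820 = 2.318 / 0.1820 = 12.736.
n = 12.736² + 3 = 162.21 + 3 = 165.2.
Round up.

n = 166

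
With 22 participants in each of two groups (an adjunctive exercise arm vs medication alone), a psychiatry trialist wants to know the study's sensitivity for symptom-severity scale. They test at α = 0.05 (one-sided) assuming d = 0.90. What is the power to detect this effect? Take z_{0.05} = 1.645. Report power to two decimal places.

power ≈ 0.91

For two equal groups, power = Φ(d·√(n/2) − z_{α}).
d·√(n/2) = 0.90 × √(22/2) = 0.90 × 3.317 = 2.985.
z_β = 2.985 − 1.645 = 1.340.
Power = Φ(1.340) = 0.910.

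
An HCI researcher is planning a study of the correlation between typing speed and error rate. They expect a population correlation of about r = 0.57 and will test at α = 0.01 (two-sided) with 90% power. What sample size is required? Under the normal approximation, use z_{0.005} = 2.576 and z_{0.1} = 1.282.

n = 39

Fisher's z: C = ½·ln((1+r)/(1−r)) = ½·ln(3.6512) = 0.6475.
n = ((z_{α/2} + z_β)/C)² + 3.
(2.576 + 1.282) / 0.6475 = 3.858 / 0.6475 = 5.958.
n = 5.958² + 3 = 35.50 + 3 = 38.5.
Round up.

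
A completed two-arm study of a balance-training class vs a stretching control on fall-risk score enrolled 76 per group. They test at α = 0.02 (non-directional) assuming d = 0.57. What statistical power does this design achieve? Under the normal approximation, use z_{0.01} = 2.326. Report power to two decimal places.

For two equal groups, power = Φ(d·√(n/2) − z_{α/2}).
d·√(n/2) = 0.57 × √(76/2) = 0.57 × 6.164 = 3.514.
z_β = 3.514 − 2.326 = 1.188.
Power = Φ(1.188) = 0.883.

power ≈ 0.88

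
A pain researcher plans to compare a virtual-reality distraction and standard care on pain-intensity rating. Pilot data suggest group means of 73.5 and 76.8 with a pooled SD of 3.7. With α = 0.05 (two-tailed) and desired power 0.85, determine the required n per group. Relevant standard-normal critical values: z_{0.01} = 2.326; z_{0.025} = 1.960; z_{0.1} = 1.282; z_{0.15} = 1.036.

n = 23 per group

Cohen's d = |M₁ − M₂| / SD_pooled = |73.5 − 76.8| / 3.7 = 3.3 / 3.7 = 0.892.
For two independent groups with equal n: n = 2·((z_{α/2} + z_β) / d)².
z_{α/2} + z_β = 1.960 + 1.036 = 2.996.
n = 2 × (2.996 / 0.892)² = 2 × 3.359² = 2 × 11.28 = 22.6.
Round up to the next whole participant.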